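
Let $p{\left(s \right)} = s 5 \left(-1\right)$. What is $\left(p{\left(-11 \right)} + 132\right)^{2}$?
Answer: $34969$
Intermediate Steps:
$p{\left(s \right)} = - 5 s$ ($p{\left(s \right)} = 5 s \left(-1\right) = - 5 s$)
$\left(p{\left(-11 \right)} + 132\right)^{2} = \left(\left(-5\right) \left(-11\right) + 132\right)^{2} = \left(55 + 132\right)^{2} = 187^{2} = 34969$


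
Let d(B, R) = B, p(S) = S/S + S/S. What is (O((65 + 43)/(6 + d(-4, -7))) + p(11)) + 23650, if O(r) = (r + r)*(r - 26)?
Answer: 26676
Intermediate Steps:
p(S) = 2 (p(S) = 1 + 1 = 2)
O(r) = 2*r*(-26 + r) (O(r) = (2*r)*(-26 + r) = 2*r*(-26 + r))
(O((65 + 43)/(6 + d(-4, -7))) + p(11)) + 23650 = (2*((65 + 43)/(6 - 4))*(-26 + (65 + 43)/(6 - 4)) + 2) + 23650 = (2*(108/2)*(-26 + 108/2) + 2) + 23650 = (2*(108*(½))*(-26 + 108*(½)) + 2) + 23650 = (2*54*(-26 + 54) + 2) + 23650 = (2*54*28 + 2) + 23650 = (3024 + 2) + 23650 = 3026 + 23650 = 26676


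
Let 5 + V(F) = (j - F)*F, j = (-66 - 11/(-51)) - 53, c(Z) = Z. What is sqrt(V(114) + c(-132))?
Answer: 3*I*sqrt(856545)/17 ≈ 163.32*I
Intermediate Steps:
j = -6058/51 (j = (-66 - 11*(-1/51)) - 53 = (-66 + 11/51) - 53 = -3355/51 - 53 = -6058/51 ≈ -118.78)
V(F) = -5 + F*(-6058/51 - F) (V(F) = -5 + (-6058/51 - F)*F = -5 + F*(-6058/51 - F))
sqrt(V(114) + c(-132)) = sqrt((-5 - 1*114**2 - 6058/51*114) - 132) = sqrt((-5 - 1*12996 - 230204/17) - 132) = sqrt((-5 - 12996 - 230204/17) - 132) = sqrt(-451221/17 - 132) = sqrt(-453465/17) = 3*I*sqrt(856545)/17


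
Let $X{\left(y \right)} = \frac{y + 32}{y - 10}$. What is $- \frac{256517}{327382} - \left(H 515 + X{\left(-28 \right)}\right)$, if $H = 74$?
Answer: $- \frac{237058251439}{6220258} \approx -38111.0$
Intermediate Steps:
$X{\left(y \right)} = \frac{32 + y}{-10 + y}$
$- \frac{256517}{327382} - \left(H 515 + X{\left(-28 \right)}\right) = - \frac{256517}{327382} - \left(74 \cdot 515 + \frac{32 - 28}{-10 - 28}\right) = \left(-256517\right) \frac{1}{327382} - \left(38110 + \frac{1}{-38} \cdot 4\right) = - \frac{256517}{327382} - \left(38110 - \frac{2}{19}\right) = - \frac{256517}{327382} - \frac{724088}{19} = - \frac{237058251439}{6220258}$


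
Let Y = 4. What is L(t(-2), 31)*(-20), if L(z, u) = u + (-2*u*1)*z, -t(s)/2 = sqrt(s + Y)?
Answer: -620 - 2480*sqrt(2) ≈ -4127.3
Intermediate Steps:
t(s) = -2*sqrt(4 + s) (t(s) = -2*sqrt(s + 4) = -2*sqrt(4 + s))
L(z, u) = u - 2*u*z (L(z, u) = u + (-2*u)*z = u - 2*u*z)
L(t(-2), 31)*(-20) = (31*(1 - (-4)*sqrt(4 - 2)))*(-20) = (31*(1 - (-4)*sqrt(2)))*(-20) = (31*(1 + 4*sqrt(2)))*(-20) = (31 + 124*sqrt(2))*(-20) = -620 - 2480*sqrt(2)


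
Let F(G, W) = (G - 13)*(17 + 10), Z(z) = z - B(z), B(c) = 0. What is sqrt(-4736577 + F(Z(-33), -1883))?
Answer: I*sqrt(4737819) ≈ 2176.7*I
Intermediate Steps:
Z(z) = z (Z(z) = z - 1*0 = z + 0 = z)
F(G, W) = -351 + 27*G (F(G, W) = (-13 + G)*27 = -351 + 27*G)
sqrt(-4736577 + F(Z(-33), -1883)) = sqrt(-4736577 + (-351 + 27*(-33))) = sqrt(-4736577 + (-351 - 891)) = sqrt(-4736577 - 1242) = sqrt(-4737819) = I*sqrt(4737819)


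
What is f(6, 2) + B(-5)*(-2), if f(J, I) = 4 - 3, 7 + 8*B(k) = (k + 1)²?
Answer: -5/4 ≈ -1.2500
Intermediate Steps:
B(k) = -7/8 + (1 + k)²/8 (B(k) = -7/8 + (k + 1)²/8 = -7/8 + (1 + k)²/8)
f(J, I) = 1
f(6, 2) + B(-5)*(-2) = 1 + (-7/8 + (1 - 5)²/8)*(-2) = 1 + (-7/8 + (⅛)*(-4)²)*(-2) = 1 + (-7/8 + (⅛)*16)*(-2) = 1 + (-7/8 + 2)*(-2) = 1 + (9/8)*(-2) = 1 - 9/4 = -5/4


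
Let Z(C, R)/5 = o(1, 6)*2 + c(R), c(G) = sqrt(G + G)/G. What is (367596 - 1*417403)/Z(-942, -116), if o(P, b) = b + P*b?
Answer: -69331344/167045 - 49807*I*sqrt(58)/167045 ≈ -415.05 - 2.2708*I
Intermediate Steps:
c(G) = sqrt(2)/sqrt(G) (c(G) = sqrt(2*G)/G = (sqrt(2)*sqrt(G))/G = sqrt(2)/sqrt(G))
Z(C, R) = 120 + 5*sqrt(2)/sqrt(R) (Z(C, R) = 5*((6*(1 + 1))*2 + sqrt(2)/sqrt(R)) = 5*((6*2)*2 + sqrt(2)/sqrt(R)) = 5*(12*2 + sqrt(2)/sqrt(R)) = 5*(24 + sqrt(2)/sqrt(R)) = 120 + 5*sqrt(2)/sqrt(R))
(367596 - 1*417403)/Z(-942, -116) = (367596 - 1*417403)/(120 + 5*sqrt(2)/sqrt(-116)) = (367596 - 417403)/(120 + 5*sqrt(2)*(-I*sqrt(29)/58)) = -49807/(120 - 5*I*sqrt(58)/58)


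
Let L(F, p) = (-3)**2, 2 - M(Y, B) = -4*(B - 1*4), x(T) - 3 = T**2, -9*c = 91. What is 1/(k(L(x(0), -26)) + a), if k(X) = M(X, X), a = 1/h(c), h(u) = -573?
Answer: 573/12605 ≈ 0.045458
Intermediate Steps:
c = -91/9 (c = -1/9*91 = -91/9 ≈ -10.111)
x(T) = 3 + T**2
a = -1/573 (a = 1/(-573) = -1/573 ≈ -0.0017452)
M(Y, B) = -14 + 4*B (M(Y, B) = 2 - (-4)*(B - 1*4) = 2 - (-4)*(B - 4) = 2 - (-4)*(-4 + B) = 2 - (16 - 4*B) = 2 + (-16 + 4*B) = -14 + 4*B)
L(F, p) = 9
k(X) = -14 + 4*X
1/(k(L(x(0), -26)) + a) = 1/((-14 + 4*9) - 1/573) = 1/((-14 + 36) - 1/573) = 1/(22 - 1/573) = 1/(12605/573) = 573/12605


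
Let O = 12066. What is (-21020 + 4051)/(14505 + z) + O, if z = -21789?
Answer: 87905713/7284 ≈ 12068.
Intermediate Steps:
(-21020 + 4051)/(14505 + z) + O = (-21020 + 4051)/(14505 - 21789) + 12066 = -16969/(-7284) + 12066 = -16969*(-1/7284) + 12066 = 16969/7284 + 12066 = 87905713/7284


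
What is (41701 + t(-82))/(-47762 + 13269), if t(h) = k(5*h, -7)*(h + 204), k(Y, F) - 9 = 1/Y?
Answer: -516102/415945 ≈ -1.2408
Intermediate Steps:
k(Y, F) = 9 + 1/Y
t(h) = (9 + 1/(5*h))*(204 + h) (t(h) = (9 + 1/(5*h))*(h + 204) = (9 + 1/(5*h))*(204 + h))
(41701 + t(-82))/(-47762 + 13269) = (41701 + (⅕)*(1 + 45*(-82))*(204 - 82)/(-82))/(-47762 + 13269) = (41701 + (⅕)*(-1/82)*(1 - 3690)*122)/(-34493) = (41701 + (⅕)*(-1/82)*(-3689)*122)*(-1/34493) = (41701 + 225029/205)*(-1/34493) = (8773734/205)*(-1/34493) = -516102/415945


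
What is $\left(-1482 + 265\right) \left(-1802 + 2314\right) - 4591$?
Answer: $-627695$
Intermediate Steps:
$\left(-1482 + 265\right) \left(-1802 + 2314\right) - 4591 = \left(-1217\right) 512 - 4591 = -623104 - 4591 = -627695$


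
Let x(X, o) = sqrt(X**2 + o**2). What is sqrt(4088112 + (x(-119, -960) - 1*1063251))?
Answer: sqrt(3024861 + sqrt(935761)) ≈ 1739.5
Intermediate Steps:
sqrt(4088112 + (x(-119, -960) - 1*1063251)) = sqrt(4088112 + (sqrt((-119)**2 + (-960)**2) - 1*1063251)) = sqrt(4088112 + (sqrt(14161 + 921600) - 1063251)) = sqrt(4088112 + (sqrt(935761) - 1063251)) = sqrt(4088112 + (-1063251 + sqrt(935761))) = sqrt(3024861 + sqrt(935761))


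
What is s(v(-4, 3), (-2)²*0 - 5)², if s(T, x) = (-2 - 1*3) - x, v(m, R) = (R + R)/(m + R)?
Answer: 0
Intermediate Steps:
v(m, R) = 2*R/(R + m) (v(m, R) = (2*R)/(R + m) = 2*R/(R + m))
s(T, x) = -5 - x (s(T, x) = (-2 - 3) - x = -5 - x)
s(v(-4, 3), (-2)²*0 - 5)² = (-5 - ((-2)²*0 - 5))² = (-5 - (4*0 - 5))² = (-5 - (0 - 5))² = (-5 - 1*(-5))² = (-5 + 5)² = 0² = 0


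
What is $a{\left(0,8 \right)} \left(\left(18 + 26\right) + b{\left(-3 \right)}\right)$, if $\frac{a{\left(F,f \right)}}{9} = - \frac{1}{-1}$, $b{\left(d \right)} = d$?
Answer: $369$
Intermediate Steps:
$a{\left(F,f \right)} = 9$ ($a{\left(F,f \right)} = 9 \left(- \frac{1}{-1}\right) = 9 \left(\left(-1\right) \left(-1\right)\right) = 9 \cdot 1 = 9$)
$a{\left(0,8 \right)} \left(\left(18 + 26\right) + b{\left(-3 \right)}\right) = 9 \left(\left(18 + 26\right) - 3\right) = 9 \left(44 - 3\right) = 9 \cdot 41 = 369$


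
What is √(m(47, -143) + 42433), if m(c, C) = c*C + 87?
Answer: √35799 ≈ 189.21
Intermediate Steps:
m(c, C) = 87 + C*c (m(c, C) = C*c + 87 = 87 + C*c)
√(m(47, -143) + 42433) = √((87 - 143*47) + 42433) = √((87 - 6721) + 42433) = √(-6634 + 42433) = √35799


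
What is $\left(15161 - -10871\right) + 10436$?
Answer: $36468$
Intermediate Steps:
$\left(15161 - -10871\right) + 10436 = \left(15161 + \left(-5882 + 16753\right)\right) + 10436 = \left(15161 + 10871\right) + 10436 = 26032 + 10436 = 36468$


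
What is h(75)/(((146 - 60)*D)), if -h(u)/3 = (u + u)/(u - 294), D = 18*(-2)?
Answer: -25/37668 ≈ -0.00066369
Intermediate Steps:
D = -36
h(u) = -6*u/(-294 + u) (h(u) = -3*(u + u)/(u - 294) = -3*2*u/(-294 + u) = -6*u/(-294 + u))
h(75)/(((146 - 60)*D)) = (-6*75/(-294 + 75))/(((146 - 60)*(-36))) = (-6*75/(-219))/((86*(-36))) = -6*75*(-1/219)/(-3096) = (150/73)*(-1/3096) = -25/37668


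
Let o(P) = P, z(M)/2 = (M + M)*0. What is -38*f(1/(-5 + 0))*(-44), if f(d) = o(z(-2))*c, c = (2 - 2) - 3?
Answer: 0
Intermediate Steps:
z(M) = 0 (z(M) = 2*((M + M)*0) = 2*((2*M)*0) = 2*0 = 0)
c = -3 (c = 0 - 3 = -3)
f(d) = 0 (f(d) = 0*(-3) = 0)
-38*f(1/(-5 + 0))*(-44) = -38*0*(-44) = 0*(-44) = 0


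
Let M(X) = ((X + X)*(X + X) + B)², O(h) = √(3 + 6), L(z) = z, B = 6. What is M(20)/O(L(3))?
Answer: 2579236/3 ≈ 8.5975e+5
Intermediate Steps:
O(h) = 3 (O(h) = √9 = 3)
M(X) = (6 + 4*X²)² (M(X) = ((X + X)*(X + X) + 6)² = ((2*X)*(2*X) + 6)² = (4*X² + 6)² = (6 + 4*X²)²)
M(20)/O(L(3)) = (4*(3 + 2*20²)²)/3 = (4*(3 + 2*400)²)*(⅓) = (4*(3 + 800)²)*(⅓) = (4*803²)*(⅓) = (4*644809)*(⅓) = 2579236*(⅓) = 2579236/3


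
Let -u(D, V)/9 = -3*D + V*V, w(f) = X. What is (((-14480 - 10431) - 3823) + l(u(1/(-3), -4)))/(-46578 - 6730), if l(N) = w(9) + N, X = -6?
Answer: 28893/53308 ≈ 0.54200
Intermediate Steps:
w(f) = -6
u(D, V) = -9*V² + 27*D (u(D, V) = -9*(-3*D + V*V) = -9*(-3*D + V²) = -9*(V² - 3*D) = -9*V² + 27*D)
l(N) = -6 + N
(((-14480 - 10431) - 3823) + l(u(1/(-3), -4)))/(-46578 - 6730) = (((-14480 - 10431) - 3823) + (-6 + (-9*(-4)² + 27/(-3))))/(-46578 - 6730) = ((-24911 - 3823) + (-6 + (-9*16 + 27*(-⅓))))/(-53308) = (-28734 + (-6 + (-144 - 9)))*(-1/53308) = (-28734 + (-6 - 153))*(-1/53308) = (-28734 - 159)*(-1/53308) = -28893*(-1/53308) = 28893/53308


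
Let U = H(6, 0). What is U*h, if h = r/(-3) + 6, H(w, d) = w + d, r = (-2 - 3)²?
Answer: -14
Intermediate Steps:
r = 25 (r = (-5)² = 25)
H(w, d) = d + w
U = 6 (U = 0 + 6 = 6)
h = -7/3 (h = 25/(-3) + 6 = -⅓*25 + 6 = -25/3 + 6 = -7/3 ≈ -2.3333)
U*h = 6*(-7/3) = -14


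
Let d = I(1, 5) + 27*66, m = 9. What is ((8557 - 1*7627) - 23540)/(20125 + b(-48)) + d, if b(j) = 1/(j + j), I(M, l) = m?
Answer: 203414097/113647 ≈ 1789.9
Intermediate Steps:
I(M, l) = 9
b(j) = 1/(2*j)
d = 1791 (d = 9 + 27*66 = 9 + 1782 = 1791)
((8557 - 1*7627) - 23540)/(20125 + b(-48)) + d = ((8557 - 1*7627) - 23540)/(20125 + (1/2)/(-48)) + 1791 = ((8557 - 7627) - 23540)/(20125 + (1/2)*(-1/48)) + 1791 = (930 - 23540)/(20125 - 1/96) + 1791 = -22610/1931999/96 + 1791 = -22610*96/1931999 + 1791 = -127680/113647 + 1791 = 203414097/113647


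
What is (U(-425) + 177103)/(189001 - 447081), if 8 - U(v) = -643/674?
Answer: -119373457/173945920 ≈ -0.68627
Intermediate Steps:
U(v) = 6035/674 (U(v) = 8 - (-643)/674 = 8 - 1*(-643/674) = 8 + 643/674 = 6035/674)
(U(-425) + 177103)/(189001 - 447081) = (6035/674 + 177103)/(189001 - 447081) = (119373457/674)/(-258080) = (119373457/674)*(-1/258080) = -119373457/173945920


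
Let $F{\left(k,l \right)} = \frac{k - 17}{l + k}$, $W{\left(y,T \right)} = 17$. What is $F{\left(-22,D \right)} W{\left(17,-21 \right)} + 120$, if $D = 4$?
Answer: $\frac{941}{6} \approx 156.83$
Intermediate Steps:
$F{\left(k,l \right)} = \frac{-17 + k}{k + l}$
$F{\left(-22,D \right)} W{\left(17,-21 \right)} + 120 = \frac{-17 - 22}{-22 + 4} \cdot 17 + 120 = \frac{1}{-18} \left(-39\right) 17 + 120 = \left(- \frac{1}{18}\right) \left(-39\right) 17 + 120 = \frac{13}{6} \cdot 17 + 120 = \frac{221}{6} + 120 = \frac{941}{6}$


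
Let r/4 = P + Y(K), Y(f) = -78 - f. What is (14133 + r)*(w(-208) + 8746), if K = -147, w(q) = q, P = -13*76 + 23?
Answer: 90067362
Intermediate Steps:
P = -965 (P = -988 + 23 = -965)
r = -3584 (r = 4*(-965 + (-78 - 1*(-147))) = 4*(-965 + (-78 + 147)) = 4*(-965 + 69) = 4*(-896) = -3584)
(14133 + r)*(w(-208) + 8746) = (14133 - 3584)*(-208 + 8746) = 10549*8538 = 90067362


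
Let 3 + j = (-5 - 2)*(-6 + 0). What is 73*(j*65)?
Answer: 185055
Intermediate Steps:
j = 39 (j = -3 + (-5 - 2)*(-6 + 0) = -3 - 7*(-6) = -3 + 42 = 39)
73*(j*65) = 73*(39*65) = 73*2535 = 185055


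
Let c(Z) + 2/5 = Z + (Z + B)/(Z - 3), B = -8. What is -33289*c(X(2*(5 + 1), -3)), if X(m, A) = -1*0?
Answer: -1131826/15 ≈ -75455.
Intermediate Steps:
X(m, A) = 0
c(Z) = -⅖ + Z + (-8 + Z)/(-3 + Z) (c(Z) = -⅖ + (Z + (Z - 8)/(Z - 3)) = -⅖ + (Z + (-8 + Z)/(-3 + Z)) = -⅖ + Z + (-8 + Z)/(-3 + Z))
-33289*c(X(2*(5 + 1), -3)) = -33289*(-34 - 12*0 + 5*0²)/(5*(-3 + 0)) = -33289*(-34 + 0 + 5*0)/(5*(-3)) = -33289*(-1)*(-34 + 0 + 0)/(5*3) = -33289*(-1)*(-34)/(5*3) = -33289*34/15 = -1131826/15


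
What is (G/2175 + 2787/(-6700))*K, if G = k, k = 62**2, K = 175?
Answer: 5514061/23316 ≈ 236.49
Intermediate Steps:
k = 3844
G = 3844
(G/2175 + 2787/(-6700))*K = (3844/2175 + 2787/(-6700))*175 = (3844*(1/2175) + 2787*(-1/6700))*175 = (3844/2175 - 2787/6700)*175 = (787723/582900)*175 = 5514061/23316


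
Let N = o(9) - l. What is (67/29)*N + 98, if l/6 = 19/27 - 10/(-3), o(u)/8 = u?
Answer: 54388/261 ≈ 208.38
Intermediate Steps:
o(u) = 8*u
l = 218/9 (l = 6*(19/27 - 10/(-3)) = 6*(19*(1/27) - 10*(-⅓)) = 6*(19/27 + 10/3) = 6*(109/27) = 218/9 ≈ 24.222)
N = 430/9 (N = 8*9 - 1*218/9 = 72 - 218/9 = 430/9 ≈ 47.778)
(67/29)*N + 98 = (67/29)*(430/9) + 98 = 28810/261 + 98 = 54388/261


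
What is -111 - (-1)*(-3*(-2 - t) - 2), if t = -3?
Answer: -116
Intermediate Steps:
-111 - (-1)*(-3*(-2 - t) - 2) = -111 - (-1)*(-3*(-2 - 1*(-3)) - 2) = -111 - (-1)*(-3*(-2 + 3) - 2) = -111 - (-1)*(-3*1 - 2) = -111 - (-1)*(-3 - 2) = -111 - (-1)*(-5) = -111 - 1*5 = -111 - 5 = -116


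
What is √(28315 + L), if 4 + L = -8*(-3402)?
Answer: √55527 ≈ 235.64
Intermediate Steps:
L = 27212 (L = -4 - 8*(-3402) = -4 + 27216 = 27212)
√(28315 + L) = √(28315 + 27212) = √55527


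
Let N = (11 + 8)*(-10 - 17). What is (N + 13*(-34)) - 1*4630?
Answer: -5585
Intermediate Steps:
N = -513 (N = 19*(-27) = -513)
(N + 13*(-34)) - 1*4630 = (-513 + 13*(-34)) - 1*4630 = (-513 - 442) - 4630 = -955 - 4630 = -5585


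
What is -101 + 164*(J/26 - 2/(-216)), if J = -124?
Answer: -309454/351 ≈ -881.64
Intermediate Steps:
-101 + 164*(J/26 - 2/(-216)) = -101 + 164*(-124/26 - 2/(-216)) = -101 + 164*(-124*1/26 - 2*(-1/216)) = -101 + 164*(-62/13 + 1/108) = -101 + 164*(-6683/1404) = -101 - 274003/351 = -309454/351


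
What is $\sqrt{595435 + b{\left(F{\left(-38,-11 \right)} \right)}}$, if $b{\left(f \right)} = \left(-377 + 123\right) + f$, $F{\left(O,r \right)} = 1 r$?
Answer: $3 \sqrt{66130} \approx 771.47$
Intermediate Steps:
$F{\left(O,r \right)} = r$
$b{\left(f \right)} = -254 + f$
$\sqrt{595435 + b{\left(F{\left(-38,-11 \right)} \right)}} = \sqrt{595435 - 265} = \sqrt{595170} = 3 \sqrt{66130}$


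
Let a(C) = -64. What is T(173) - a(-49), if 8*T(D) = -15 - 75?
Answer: 211/4 ≈ 52.750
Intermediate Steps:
T(D) = -45/4 (T(D) = (-15 - 75)/8 = (1/8)*(-90) = -45/4)
T(173) - a(-49) = -45/4 - 1*(-64) = -45/4 + 64 = 211/4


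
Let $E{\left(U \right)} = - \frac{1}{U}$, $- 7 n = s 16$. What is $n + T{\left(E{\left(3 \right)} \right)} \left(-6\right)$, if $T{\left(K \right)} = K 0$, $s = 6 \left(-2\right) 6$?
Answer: $\frac{1152}{7} \approx 164.57$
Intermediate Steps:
$s = -72$ ($s = \left(-12\right) 6 = -72$)
$n = \frac{1152}{7}$ ($n = - \frac{\left(-72\right) 16}{7} = \left(- \frac{1}{7}\right) \left(-1152\right) = \frac{1152}{7} \approx 164.57$)
$T{\left(K \right)} = 0$
$n + T{\left(E{\left(3 \right)} \right)} \left(-6\right) = \frac{1152}{7} + 0 \left(-6\right) = \frac{1152}{7} + 0 = \frac{1152}{7}$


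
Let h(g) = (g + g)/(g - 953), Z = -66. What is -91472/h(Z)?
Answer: -23302492/33 ≈ -7.0614e+5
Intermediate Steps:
h(g) = 2*g/(-953 + g) (h(g) = (2*g)/(-953 + g) = 2*g/(-953 + g))
-91472/h(Z) = -91472/(2*(-66)/(-953 - 66)) = -91472/(2*(-66)/(-1019)) = -91472/(2*(-66)*(-1/1019)) = -91472/132/1019 = -91472*1019/132 = -23302492/33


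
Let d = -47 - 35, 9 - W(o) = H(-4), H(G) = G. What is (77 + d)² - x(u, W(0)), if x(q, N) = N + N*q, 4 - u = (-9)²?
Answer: 1013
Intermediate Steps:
W(o) = 13 (W(o) = 9 - 1*(-4) = 9 + 4 = 13)
d = -82
u = -77 (u = 4 - 1*(-9)² = 4 - 1*81 = 4 - 81 = -77)
(77 + d)² - x(u, W(0)) = (77 - 82)² - 13*(1 - 77) = (-5)² - 13*(-76) = 25 - 1*(-988) = 25 + 988 = 1013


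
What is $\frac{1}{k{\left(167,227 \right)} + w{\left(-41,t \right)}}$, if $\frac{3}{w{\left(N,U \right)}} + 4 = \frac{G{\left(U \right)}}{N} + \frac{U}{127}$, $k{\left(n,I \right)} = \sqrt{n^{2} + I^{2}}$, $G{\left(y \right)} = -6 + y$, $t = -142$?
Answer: $\frac{13631926}{544297823383} + \frac{6853924 \sqrt{79418}}{544297823383} \approx 0.0035737$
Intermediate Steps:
$k{\left(n,I \right)} = \sqrt{I^{2} + n^{2}}$
$w{\left(N,U \right)} = \frac{3}{-4 + \frac{U}{127} + \frac{-6 + U}{N}}$ ($w{\left(N,U \right)} = \frac{3}{-4 + \left(\frac{-6 + U}{N} + \frac{U}{127}\right)} = \frac{3}{-4 + \left(\frac{U}{127} + \frac{-6 + U}{N}\right)} = \frac{3}{-4 + \frac{U}{127} + \frac{-6 + U}{N}}$)
$\frac{1}{k{\left(167,227 \right)} + w{\left(-41,t \right)}} = \frac{1}{\sqrt{227^{2} + 167^{2}} + 381 \left(-41\right) \frac{1}{-762 - -20828 + 127 \left(-142\right) - -5822}} = \frac{1}{\sqrt{51529 + 27889} + 381 \left(-41\right) \frac{1}{-762 + 20828 - 18034 + 5822}} = \frac{1}{\sqrt{79418} + 381 \left(-41\right) \frac{1}{7854}} = \frac{1}{\sqrt{79418} - \frac{5207}{2618}} = \frac{1}{- \frac{5207}{2618} + \sqrt{79418}}$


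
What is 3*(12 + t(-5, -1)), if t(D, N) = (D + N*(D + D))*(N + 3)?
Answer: 66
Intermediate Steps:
t(D, N) = (3 + N)*(D + 2*D*N) (t(D, N) = (D + N*(2*D))*(3 + N) = (D + 2*D*N)*(3 + N) = (3 + N)*(D + 2*D*N))
3*(12 + t(-5, -1)) = 3*(12 - 5*(3 + 2*(-1)² + 7*(-1))) = 3*(12 - 5*(3 + 2*1 - 7)) = 3*(12 - 5*(3 + 2 - 7)) = 3*(12 - 5*(-2)) = 3*(12 + 10) = 3*22 = 66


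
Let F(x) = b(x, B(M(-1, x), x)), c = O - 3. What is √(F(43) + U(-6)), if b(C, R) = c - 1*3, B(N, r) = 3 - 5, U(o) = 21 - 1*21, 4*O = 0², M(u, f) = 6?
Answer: I*√6 ≈ 2.4495*I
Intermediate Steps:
O = 0 (O = (¼)*0² = (¼)*0 = 0)
U(o) = 0 (U(o) = 21 - 21 = 0)
c = -3 (c = 0 - 3 = -3)
B(N, r) = -2
b(C, R) = -6 (b(C, R) = -3 - 1*3 = -3 - 3 = -6)
F(x) = -6
√(F(43) + U(-6)) = √(-6 + 0) = √(-6) = I*√6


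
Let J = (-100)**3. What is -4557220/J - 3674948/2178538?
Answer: 156328223609/54463450000 ≈ 2.8703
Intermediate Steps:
J = -1000000
-4557220/J - 3674948/2178538 = -4557220/(-1000000) - 3674948/2178538 = -4557220*(-1/1000000) - 3674948*1/2178538 = 227861/50000 - 1837474/1089269 = 156328223609/54463450000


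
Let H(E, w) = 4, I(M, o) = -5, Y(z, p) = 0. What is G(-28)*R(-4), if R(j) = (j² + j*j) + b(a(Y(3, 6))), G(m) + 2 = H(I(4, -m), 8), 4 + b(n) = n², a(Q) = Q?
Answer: 56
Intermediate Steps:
b(n) = -4 + n²
G(m) = 2 (G(m) = -2 + 4 = 2)
R(j) = -4 + 2*j² (R(j) = (j² + j*j) + (-4 + 0²) = (j² + j²) + (-4 + 0) = 2*j² - 4 = -4 + 2*j²)
G(-28)*R(-4) = 2*(-4 + 2*(-4)²) = 2*(-4 + 2*16) = 2*(-4 + 32) = 2*28 = 56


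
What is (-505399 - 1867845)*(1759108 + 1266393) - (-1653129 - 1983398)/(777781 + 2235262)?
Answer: -21634408313806630965/3013043 ≈ -7.1803e+12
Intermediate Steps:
(-505399 - 1867845)*(1759108 + 1266393) - (-1653129 - 1983398)/(777781 + 2235262) = -2373244*3025501 - (-3636527)/3013043 = -7180252095244 - (-3636527)/3013043 = -7180252095244 - 1*(-3636527/3013043) = -7180252095244 + 3636527/3013043 = -21634408313806630965/3013043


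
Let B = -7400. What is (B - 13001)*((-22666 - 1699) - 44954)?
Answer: 1414176919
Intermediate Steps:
(B - 13001)*((-22666 - 1699) - 44954) = (-7400 - 13001)*((-22666 - 1699) - 44954) = -20401*(-24365 - 44954) = -20401*(-69319) = 1414176919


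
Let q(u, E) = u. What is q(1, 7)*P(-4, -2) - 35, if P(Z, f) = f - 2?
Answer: -39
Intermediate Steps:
P(Z, f) = -2 + f
q(1, 7)*P(-4, -2) - 35 = 1*(-2 - 2) - 35 = 1*(-4) - 35 = -4 - 35 = -39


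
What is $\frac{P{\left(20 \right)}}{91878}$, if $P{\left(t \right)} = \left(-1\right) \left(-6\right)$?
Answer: $\frac{1}{15313} \approx 6.5304 \cdot 10^{-5}$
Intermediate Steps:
$P{\left(t \right)} = 6$
$\frac{P{\left(20 \right)}}{91878} = \frac{6}{91878} = 6 \cdot \frac{1}{91878} = \frac{1}{15313}$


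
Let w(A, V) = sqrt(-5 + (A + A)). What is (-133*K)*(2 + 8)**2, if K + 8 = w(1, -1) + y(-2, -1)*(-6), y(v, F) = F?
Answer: 26600 - 13300*I*sqrt(3) ≈ 26600.0 - 23036.0*I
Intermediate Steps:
w(A, V) = sqrt(-5 + 2*A)
K = -2 + I*sqrt(3) (K = -8 + (sqrt(-5 + 2*1) - 1*(-6)) = -8 + (sqrt(-5 + 2) + 6) = -8 + (sqrt(-3) + 6) = -8 + (I*sqrt(3) + 6) = -8 + (6 + I*sqrt(3)) = -2 + I*sqrt(3) ≈ -2.0 + 1.732*I)
(-133*K)*(2 + 8)**2 = (-133*(-2 + I*sqrt(3)))*(2 + 8)**2 = (266 - 133*I*sqrt(3))*10**2 = (266 - 133*I*sqrt(3))*100 = 26600 - 13300*I*sqrt(3)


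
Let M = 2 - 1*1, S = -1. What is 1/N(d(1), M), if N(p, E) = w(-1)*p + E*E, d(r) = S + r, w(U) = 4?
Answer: 1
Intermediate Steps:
d(r) = -1 + r
M = 1 (M = 2 - 1 = 1)
N(p, E) = E² + 4*p (N(p, E) = 4*p + E*E = 4*p + E² = E² + 4*p)
1/N(d(1), M) = 1/(1² + 4*(-1 + 1)) = 1/(1 + 4*0) = 1/(1 + 0) = 1/1 = 1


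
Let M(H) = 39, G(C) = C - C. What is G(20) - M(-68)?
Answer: -39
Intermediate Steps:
G(C) = 0
G(20) - M(-68) = 0 - 1*39 = 0 - 39 = -39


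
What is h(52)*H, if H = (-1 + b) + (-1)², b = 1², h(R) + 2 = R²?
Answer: 2702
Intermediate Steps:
h(R) = -2 + R²
b = 1
H = 1 (H = (-1 + 1) + (-1)² = 0 + 1 = 1)
h(52)*H = (-2 + 52²)*1 = (-2 + 2704)*1 = 2702*1 = 2702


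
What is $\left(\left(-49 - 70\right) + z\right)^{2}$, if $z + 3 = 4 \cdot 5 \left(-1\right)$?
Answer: $20164$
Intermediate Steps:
$z = -23$ ($z = -3 + 4 \cdot 5 \left(-1\right) = -3 + 20 \left(-1\right) = -3 - 20 = -23$)
$\left(\left(-49 - 70\right) + z\right)^{2} = \left(\left(-49 - 70\right) - 23\right)^{2} = \left(-119 - 23\right)^{2} = \left(-142\right)^{2} = 20164$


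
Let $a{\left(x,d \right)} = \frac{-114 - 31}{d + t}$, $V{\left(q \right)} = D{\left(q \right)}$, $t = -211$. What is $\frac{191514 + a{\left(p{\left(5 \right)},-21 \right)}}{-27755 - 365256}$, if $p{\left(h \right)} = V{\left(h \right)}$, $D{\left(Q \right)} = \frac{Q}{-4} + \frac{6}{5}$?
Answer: $- \frac{1532117}{3144088} \approx -0.4873$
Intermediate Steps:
$D{\left(Q \right)} = \frac{6}{5} - \frac{Q}{4}$ ($D{\left(Q \right)} = Q \left(- \frac{1}{4}\right) + 6 \cdot \frac{1}{5} = - \frac{Q}{4} + \frac{6}{5} = \frac{6}{5} - \frac{Q}{4}$)
$V{\left(q \right)} = \frac{6}{5} - \frac{q}{4}$
$p{\left(h \right)} = \frac{6}{5} - \frac{h}{4}$
$a{\left(x,d \right)} = - \frac{145}{-211 + d}$ ($a{\left(x,d \right)} = \frac{-114 - 31}{d - 211} = - \frac{145}{-211 + d}$)
$\frac{191514 + a{\left(p{\left(5 \right)},-21 \right)}}{-27755 - 365256} = \frac{191514 - \frac{145}{-211 - 21}}{-27755 - 365256} = \frac{191514 - \frac{145}{-232}}{-393011} = \left(191514 - - \frac{5}{8}\right) \left(- \frac{1}{393011}\right) = \left(191514 + \frac{5}{8}\right) \left(- \frac{1}{393011}\right) = \frac{1532117}{8} \left(- \frac{1}{393011}\right) = - \frac{1532117}{3144088}$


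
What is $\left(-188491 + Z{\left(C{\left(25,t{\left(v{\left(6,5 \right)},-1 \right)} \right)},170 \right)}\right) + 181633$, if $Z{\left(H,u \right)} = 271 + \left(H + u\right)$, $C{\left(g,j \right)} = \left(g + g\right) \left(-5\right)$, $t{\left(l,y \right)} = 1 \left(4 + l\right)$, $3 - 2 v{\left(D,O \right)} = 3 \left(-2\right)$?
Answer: $-6667$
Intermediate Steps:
$v{\left(D,O \right)} = \frac{9}{2}$ ($v{\left(D,O \right)} = \frac{3}{2} - \frac{3 \left(-2\right)}{2} = \frac{3}{2} - -3 = \frac{3}{2} + 3 = \frac{9}{2}$)
$t{\left(l,y \right)} = 4 + l$
$C{\left(g,j \right)} = - 10 g$ ($C{\left(g,j \right)} = 2 g \left(-5\right) = - 10 g$)
$Z{\left(H,u \right)} = 271 + H + u$
$\left(-188491 + Z{\left(C{\left(25,t{\left(v{\left(6,5 \right)},-1 \right)} \right)},170 \right)}\right) + 181633 = \left(-188491 + \left(271 - 250 + 170\right)\right) + 181633 = \left(-188491 + 191\right) + 181633 = -188300 + 181633 = -6667$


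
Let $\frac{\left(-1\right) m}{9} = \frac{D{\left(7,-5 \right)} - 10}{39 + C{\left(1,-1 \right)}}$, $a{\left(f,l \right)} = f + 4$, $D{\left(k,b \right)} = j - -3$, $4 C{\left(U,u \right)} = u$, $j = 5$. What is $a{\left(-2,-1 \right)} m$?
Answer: $\frac{144}{155} \approx 0.92903$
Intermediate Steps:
$C{\left(U,u \right)} = \frac{u}{4}$
$D{\left(k,b \right)} = 8$ ($D{\left(k,b \right)} = 5 - -3 = 5 + 3 = 8$)
$a{\left(f,l \right)} = 4 + f$
$m = \frac{72}{155}$ ($m = - 9 \frac{8 - 10}{39 + \frac{1}{4} \left(-1\right)} = - 9 \left(- \frac{2}{39 - \frac{1}{4}}\right) = - 9 \left(- \frac{2}{\frac{155}{4}}\right) = - 9 \left(\left(-2\right) \frac{4}{155}\right) = \left(-9\right) \left(- \frac{8}{155}\right) = \frac{72}{155} \approx 0.46452$)
$a{\left(-2,-1 \right)} m = \left(4 - 2\right) \frac{72}{155} = 2 \cdot \frac{72}{155} = \frac{144}{155}$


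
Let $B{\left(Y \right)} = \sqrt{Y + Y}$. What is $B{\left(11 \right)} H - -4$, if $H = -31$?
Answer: $4 - 31 \sqrt{22} \approx -141.4$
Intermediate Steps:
$B{\left(Y \right)} = \sqrt{2} \sqrt{Y}$ ($B{\left(Y \right)} = \sqrt{2 Y} = \sqrt{2} \sqrt{Y}$)
$B{\left(11 \right)} H - -4 = \sqrt{2} \sqrt{11} \left(-31\right) - -4 = \sqrt{22} \left(-31\right) + 4 = - 31 \sqrt{22} + 4 = 4 - 31 \sqrt{22}$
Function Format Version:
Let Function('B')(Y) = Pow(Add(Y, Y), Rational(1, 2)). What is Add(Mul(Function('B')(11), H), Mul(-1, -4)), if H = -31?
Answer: Add(4, Mul(-31, Pow(22, Rational(1, 2)))) ≈ -141.40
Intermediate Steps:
Function('B')(Y) = Mul(Pow(2, Rational(1, 2)), Pow(Y, Rational(1, 2))) (Function('B')(Y) = Pow(Mul(2, Y), Rational(1, 2)) = Mul(Pow(2, Rational(1, 2)), Pow(Y, Rational(1, 2))))
Add(Mul(Function('B')(11), H), Mul(-1, -4)) = Add(Mul(Mul(Pow(2, Rational(1, 2)), Pow(11, Rational(1, 2))), -31), Mul(-1, -4)) = Add(Mul(Pow(22, Rational(1, 2)), -31), 4) = Add(Mul(-31, Pow(22, Rational(1, 2))), 4) = Add(4, Mul(-31, Pow(22, Rational(1, 2))))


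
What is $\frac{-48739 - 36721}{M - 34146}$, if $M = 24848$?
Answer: $\frac{42730}{4649} \approx 9.1912$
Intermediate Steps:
$\frac{-48739 - 36721}{M - 34146} = \frac{-48739 - 36721}{24848 - 34146} = - \frac{85460}{-9298} = \left(-85460\right) \left(- \frac{1}{9298}\right) = \frac{42730}{4649}$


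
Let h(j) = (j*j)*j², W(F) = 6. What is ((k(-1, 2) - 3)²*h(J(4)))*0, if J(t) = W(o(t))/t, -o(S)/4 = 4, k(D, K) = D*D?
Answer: 0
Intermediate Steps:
k(D, K) = D²
o(S) = -16 (o(S) = -4*4 = -16)
J(t) = 6/t
h(j) = j⁴ (h(j) = j²*j² = j⁴)
((k(-1, 2) - 3)²*h(J(4)))*0 = (((-1)² - 3)²*(6/4)⁴)*0 = ((1 - 3)²*(6*(¼))⁴)*0 = ((-2)²*(3/2)⁴)*0 = (4*(81/16))*0 = (81/4)*0 = 0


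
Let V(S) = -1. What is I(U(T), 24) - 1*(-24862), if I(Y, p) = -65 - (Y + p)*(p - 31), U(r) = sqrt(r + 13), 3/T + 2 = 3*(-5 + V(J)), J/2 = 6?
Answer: 24965 + 7*sqrt(1285)/10 ≈ 24990.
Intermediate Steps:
J = 12 (J = 2*6 = 12)
T = -3/20 (T = 3/(-2 + 3*(-5 - 1)) = 3/(-2 + 3*(-6)) = 3/(-2 - 18) = 3/(-20) = 3*(-1/20) = -3/20 ≈ -0.15000)
U(r) = sqrt(13 + r)
I(Y, p) = -65 - (-31 + p)*(Y + p) (I(Y, p) = -65 - (Y + p)*(-31 + p) = -65 - (-31 + p)*(Y + p))
I(U(T), 24) - 1*(-24862) = (-65 - 1*24**2 + 31*sqrt(13 - 3/20) + 31*24 - 1*sqrt(13 - 3/20)*24) - 1*(-24862) = (-65 - 1*576 + 31*sqrt(257/20) + 744 - 1*sqrt(257/20)*24) + 24862 = (-65 - 576 + 31*(sqrt(1285)/10) + 744 - 1*sqrt(1285)/10*24) + 24862 = (-65 - 576 + 31*sqrt(1285)/10 + 744 - 12*sqrt(1285)/5) + 24862 = (103 + 7*sqrt(1285)/10) + 24862 = 24965 + 7*sqrt(1285)/10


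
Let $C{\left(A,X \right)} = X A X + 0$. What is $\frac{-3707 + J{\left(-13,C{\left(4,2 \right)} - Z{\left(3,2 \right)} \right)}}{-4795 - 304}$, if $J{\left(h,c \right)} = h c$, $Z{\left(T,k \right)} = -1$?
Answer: $\frac{3928}{5099} \approx 0.77035$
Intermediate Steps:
$C{\left(A,X \right)} = A X^{2}$ ($C{\left(A,X \right)} = A X X + 0 = A X^{2} + 0 = A X^{2}$)
$J{\left(h,c \right)} = c h$
$\frac{-3707 + J{\left(-13,C{\left(4,2 \right)} - Z{\left(3,2 \right)} \right)}}{-4795 - 304} = \frac{-3707 + \left(4 \cdot 2^{2} - -1\right) \left(-13\right)}{-4795 - 304} = \frac{-3707 + \left(4 \cdot 4 + 1\right) \left(-13\right)}{-5099} = \left(-3707 + \left(16 + 1\right) \left(-13\right)\right) \left(- \frac{1}{5099}\right) = \left(-3707 + 17 \left(-13\right)\right) \left(- \frac{1}{5099}\right) = \left(-3707 - 221\right) \left(- \frac{1}{5099}\right) = \left(-3928\right) \left(- \frac{1}{5099}\right) = \frac{3928}{5099}$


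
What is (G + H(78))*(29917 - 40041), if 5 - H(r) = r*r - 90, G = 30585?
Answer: -249009904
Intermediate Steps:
H(r) = 95 - r² (H(r) = 5 - (r*r - 90) = 5 - (r² - 90) = 5 - (-90 + r²) = 5 + (90 - r²) = 95 - r²)
(G + H(78))*(29917 - 40041) = (30585 + (95 - 1*78²))*(29917 - 40041) = (30585 + (95 - 1*6084))*(-10124) = (30585 + (95 - 6084))*(-10124) = (30585 - 5989)*(-10124) = 24596*(-10124) = -249009904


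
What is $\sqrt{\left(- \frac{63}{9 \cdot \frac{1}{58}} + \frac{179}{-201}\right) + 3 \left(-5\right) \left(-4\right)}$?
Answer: $\frac{5 i \sqrt{560589}}{201} \approx 18.625 i$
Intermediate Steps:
$\sqrt{\left(- \frac{63}{9 \cdot \frac{1}{58}} + \frac{179}{-201}\right) + 3 \left(-5\right) \left(-4\right)} = \sqrt{\left(- \frac{63}{9 \cdot \frac{1}{58}} + 179 \left(- \frac{1}{201}\right)\right) - -60} = \sqrt{\left(- \frac{63}{\frac{9}{58}} - \frac{179}{201}\right) + 60} = \sqrt{\left(\left(-63\right) \frac{58}{9} - \frac{179}{201}\right) + 60} = \sqrt{\left(-406 - \frac{179}{201}\right) + 60} = \sqrt{- \frac{81785}{201} + 60} = \sqrt{- \frac{69725}{201}} = \frac{5 i \sqrt{560589}}{201}$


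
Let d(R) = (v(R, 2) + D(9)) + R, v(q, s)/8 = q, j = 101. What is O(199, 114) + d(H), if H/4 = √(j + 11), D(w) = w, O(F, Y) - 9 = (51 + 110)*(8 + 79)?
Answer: 14025 + 144*√7 ≈ 14406.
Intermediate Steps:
O(F, Y) = 14016 (O(F, Y) = 9 + (51 + 110)*(8 + 79) = 9 + 161*87 = 9 + 14007 = 14016)
v(q, s) = 8*q
H = 16*√7 (H = 4*√(101 + 11) = 4*√112 = 4*(4*√7) = 16*√7 ≈ 42.332)
d(R) = 9 + 9*R (d(R) = (8*R + 9) + R = (9 + 8*R) + R = 9 + 9*R)
O(199, 114) + d(H) = 14016 + (9 + 9*(16*√7)) = 14016 + (9 + 144*√7) = 14025 + 144*√7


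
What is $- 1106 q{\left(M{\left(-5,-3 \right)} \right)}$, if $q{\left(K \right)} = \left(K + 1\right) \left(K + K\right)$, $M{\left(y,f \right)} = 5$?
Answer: $-66360$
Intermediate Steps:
$q{\left(K \right)} = 2 K \left(1 + K\right)$ ($q{\left(K \right)} = \left(1 + K\right) 2 K = 2 K \left(1 + K\right)$)
$- 1106 q{\left(M{\left(-5,-3 \right)} \right)} = - 1106 \cdot 2 \cdot 5 \left(1 + 5\right) = - 1106 \cdot 2 \cdot 5 \cdot 6 = \left(-1106\right) 60 = -66360$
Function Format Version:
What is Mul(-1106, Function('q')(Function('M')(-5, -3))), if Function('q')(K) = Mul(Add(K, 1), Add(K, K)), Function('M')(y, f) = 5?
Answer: -66360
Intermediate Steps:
Function('q')(K) = Mul(2, K, Add(1, K)) (Function('q')(K) = Mul(Add(1, K), Mul(2, K)) = Mul(2, K, Add(1, K)))
Mul(-1106, Function('q')(Function('M')(-5, -3))) = Mul(-1106, Mul(2, 5, Add(1, 5))) = Mul(-1106, Mul(2, 5, 6)) = Mul(-1106, 60) = -66360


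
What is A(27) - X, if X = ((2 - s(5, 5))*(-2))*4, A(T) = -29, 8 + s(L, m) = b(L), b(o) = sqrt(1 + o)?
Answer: 51 - 8*sqrt(6) ≈ 31.404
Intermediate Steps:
s(L, m) = -8 + sqrt(1 + L)
X = -80 + 8*sqrt(6) (X = ((2 - (-8 + sqrt(1 + 5)))*(-2))*4 = ((2 - (-8 + sqrt(6)))*(-2))*4 = ((2 + (8 - sqrt(6)))*(-2))*4 = ((10 - sqrt(6))*(-2))*4 = (-20 + 2*sqrt(6))*4 = -80 + 8*sqrt(6) ≈ -60.404)
A(27) - X = -29 - (-80 + 8*sqrt(6)) = -29 + (80 - 8*sqrt(6)) = 51 - 8*sqrt(6)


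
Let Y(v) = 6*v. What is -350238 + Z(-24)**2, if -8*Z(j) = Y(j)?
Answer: -349914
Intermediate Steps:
Z(j) = -3*j/4
-350238 + Z(-24)**2 = -350238 + (-3/4*(-24))**2 = -350238 + 18**2 = -350238 + 324 = -349914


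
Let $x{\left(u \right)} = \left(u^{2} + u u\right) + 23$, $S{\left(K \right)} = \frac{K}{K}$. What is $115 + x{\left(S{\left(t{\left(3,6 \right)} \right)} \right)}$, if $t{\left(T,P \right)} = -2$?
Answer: $140$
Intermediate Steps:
$S{\left(K \right)} = 1$
$x{\left(u \right)} = 23 + 2 u^{2}$ ($x{\left(u \right)} = \left(u^{2} + u^{2}\right) + 23 = 2 u^{2} + 23 = 23 + 2 u^{2}$)
$115 + x{\left(S{\left(t{\left(3,6 \right)} \right)} \right)} = 115 + \left(23 + 2 \cdot 1^{2}\right) = 115 + \left(23 + 2 \cdot 1\right) = 115 + \left(23 + 2\right) = 115 + 25 = 140$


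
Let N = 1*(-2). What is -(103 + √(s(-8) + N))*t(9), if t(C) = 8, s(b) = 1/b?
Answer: -824 - 2*I*√34 ≈ -824.0 - 11.662*I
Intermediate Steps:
N = -2
-(103 + √(s(-8) + N))*t(9) = -(103 + √(1/(-8) - 2))*8 = -(103 + √(-⅛ - 2))*8 = -(103 + √(-17/8))*8 = -(103 + I*√34/4)*8 = -(824 + 2*I*√34) = -824 - 2*I*√34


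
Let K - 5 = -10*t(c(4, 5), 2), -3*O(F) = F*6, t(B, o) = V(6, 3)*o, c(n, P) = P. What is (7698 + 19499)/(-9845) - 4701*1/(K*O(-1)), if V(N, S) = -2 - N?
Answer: -334887/19690 ≈ -17.008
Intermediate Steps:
t(B, o) = -8*o (t(B, o) = (-2 - 1*6)*o = (-2 - 6)*o = -8*o)
O(F) = -2*F (O(F) = -F*6/3 = -2*F)
K = 165 (K = 5 - (-80)*2 = 5 - 10*(-16) = 5 + 160 = 165)
(7698 + 19499)/(-9845) - 4701*1/(K*O(-1)) = (7698 + 19499)/(-9845) - 4701/(165*(-2*(-1))) = 27197*(-1/9845) - 4701/(165*2) = -27197/9845 - 4701/330 = -27197/9845 - 4701*1/330 = -27197/9845 - 1567/110 = -334887/19690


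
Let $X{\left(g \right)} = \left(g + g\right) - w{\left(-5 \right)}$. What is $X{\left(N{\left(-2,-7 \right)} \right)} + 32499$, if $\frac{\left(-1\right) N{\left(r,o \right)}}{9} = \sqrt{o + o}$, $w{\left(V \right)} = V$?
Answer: $32504 - 18 i \sqrt{14} \approx 32504.0 - 67.35 i$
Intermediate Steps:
$N{\left(r,o \right)} = - 9 \sqrt{2} \sqrt{o}$ ($N{\left(r,o \right)} = - 9 \sqrt{o + o} = - 9 \sqrt{2 o} = - 9 \sqrt{2} \sqrt{o}$)
$X{\left(g \right)} = 5 + 2 g$ ($X{\left(g \right)} = \left(g + g\right) - -5 = 2 g + 5 = 5 + 2 g$)
$X{\left(N{\left(-2,-7 \right)} \right)} + 32499 = \left(5 + 2 \left(- 9 \sqrt{2} \sqrt{-7}\right)\right) + 32499 = \left(5 + 2 \left(- 9 \sqrt{2} i \sqrt{7}\right)\right) + 32499 = \left(5 + 2 \left(- 9 i \sqrt{14}\right)\right) + 32499 = \left(5 - 18 i \sqrt{14}\right) + 32499 = 32504 - 18 i \sqrt{14}$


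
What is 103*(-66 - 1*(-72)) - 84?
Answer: 534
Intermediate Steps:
103*(-66 - 1*(-72)) - 84 = 103*(-66 + 72) - 84 = 103*6 - 84 = 618 - 84 = 534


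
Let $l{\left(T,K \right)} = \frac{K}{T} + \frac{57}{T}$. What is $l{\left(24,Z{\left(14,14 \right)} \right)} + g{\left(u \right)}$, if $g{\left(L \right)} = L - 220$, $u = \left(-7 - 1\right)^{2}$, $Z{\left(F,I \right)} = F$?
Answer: $- \frac{3673}{24} \approx -153.04$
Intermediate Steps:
$l{\left(T,K \right)} = \frac{57}{T} + \frac{K}{T}$
$u = 64$ ($u = \left(-8\right)^{2} = 64$)
$g{\left(L \right)} = -220 + L$
$l{\left(24,Z{\left(14,14 \right)} \right)} + g{\left(u \right)} = \frac{57 + 14}{24} + \left(-220 + 64\right) = \frac{1}{24} \cdot 71 - 156 = \frac{71}{24} - 156 = - \frac{3673}{24}$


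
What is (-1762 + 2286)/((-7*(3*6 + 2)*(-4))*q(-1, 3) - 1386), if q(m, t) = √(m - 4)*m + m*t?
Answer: -57378/391727 + 10480*I*√5/391727 ≈ -0.14647 + 0.059822*I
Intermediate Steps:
q(m, t) = m*t + m*√(-4 + m) (q(m, t) = √(-4 + m)*m + m*t = m*√(-4 + m) + m*t = m*t + m*√(-4 + m))
(-1762 + 2286)/((-7*(3*6 + 2)*(-4))*q(-1, 3) - 1386) = (-1762 + 2286)/((-7*(3*6 + 2)*(-4))*(-(3 + √(-4 - 1))) - 1386) = 524/((-7*(18 + 2)*(-4))*(-(3 + √(-5))) - 1386) = 524/((-140*(-4))*(-(3 + I*√5)) - 1386) = 524/((-7*(-80))*(-3 - I*√5) - 1386) = 524/(560*(-3 - I*√5) - 1386) = 524/((-1680 - 560*I*√5) - 1386) = 524/(-3066 - 560*I*√5)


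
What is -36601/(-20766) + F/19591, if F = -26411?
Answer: 15327215/36984246 ≈ 0.41443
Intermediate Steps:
-36601/(-20766) + F/19591 = -36601/(-20766) - 26411/19591 = -36601*(-1/20766) - 26411*1/19591 = 36601/20766 - 2401/1781 = 15327215/36984246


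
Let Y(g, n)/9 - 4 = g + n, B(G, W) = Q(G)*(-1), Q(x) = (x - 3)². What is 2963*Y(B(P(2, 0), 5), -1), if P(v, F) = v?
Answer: 53334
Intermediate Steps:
Q(x) = (-3 + x)²
B(G, W) = -(-3 + G)² (B(G, W) = (-3 + G)²*(-1) = -(-3 + G)²)
Y(g, n) = 36 + 9*g + 9*n (Y(g, n) = 36 + 9*(g + n) = 36 + (9*g + 9*n) = 36 + 9*g + 9*n)
2963*Y(B(P(2, 0), 5), -1) = 2963*(36 + 9*(-(-3 + 2)²) + 9*(-1)) = 2963*(36 + 9*(-1*(-1)²) - 9) = 2963*(36 + 9*(-1*1) - 9) = 2963*(36 + 9*(-1) - 9) = 2963*(36 - 9 - 9) = 2963*18 = 53334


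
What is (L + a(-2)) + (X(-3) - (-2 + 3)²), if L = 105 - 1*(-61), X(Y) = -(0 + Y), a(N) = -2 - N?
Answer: 168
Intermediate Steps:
X(Y) = -Y
L = 166 (L = 105 + 61 = 166)
(L + a(-2)) + (X(-3) - (-2 + 3)²) = (166 + (-2 - 1*(-2))) + (-1*(-3) - (-2 + 3)²) = (166 + (-2 + 2)) + (3 - 1*1²) = (166 + 0) + (3 - 1*1) = 166 + (3 - 1) = 166 + 2 = 168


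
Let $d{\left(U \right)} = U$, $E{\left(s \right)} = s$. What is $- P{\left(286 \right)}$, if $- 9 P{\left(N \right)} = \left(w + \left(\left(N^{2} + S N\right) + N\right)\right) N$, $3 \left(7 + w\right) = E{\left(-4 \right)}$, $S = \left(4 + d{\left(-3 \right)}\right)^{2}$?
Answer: $\frac{70664594}{27} \approx 2.6172 \cdot 10^{6}$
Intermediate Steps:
$S = 1$ ($S = \left(4 - 3\right)^{2} = 1^{2} = 1$)
$w = - \frac{25}{3}$ ($w = -7 + \frac{1}{3} \left(-4\right) = -7 - \frac{4}{3} = - \frac{25}{3} \approx -8.3333$)
$P{\left(N \right)} = - \frac{N \left(- \frac{25}{3} + N^{2} + 2 N\right)}{9}$ ($P{\left(N \right)} = - \frac{\left(- \frac{25}{3} + \left(\left(N^{2} + 1 N\right) + N\right)\right) N}{9} = - \frac{\left(- \frac{25}{3} + \left(\left(N^{2} + N\right) + N\right)\right) N}{9} = - \frac{\left(- \frac{25}{3} + \left(\left(N + N^{2}\right) + N\right)\right) N}{9} = - \frac{\left(- \frac{25}{3} + \left(N^{2} + 2 N\right)\right) N}{9} = - \frac{\left(- \frac{25}{3} + N^{2} + 2 N\right) N}{9} = - \frac{N \left(- \frac{25}{3} + N^{2} + 2 N\right)}{9}$)
$- P{\left(286 \right)} = - \frac{286 \left(25 - 1716 - 3 \cdot 286^{2}\right)}{27} = - \frac{286 \left(25 - 1716 - 245388\right)}{27} = - \frac{286 \left(-247079\right)}{27} = \left(-1\right) \left(- \frac{70664594}{27}\right) = \frac{70664594}{27}$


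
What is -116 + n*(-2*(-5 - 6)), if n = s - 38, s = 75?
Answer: 698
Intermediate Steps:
n = 37 (n = 75 - 38 = 37)
-116 + n*(-2*(-5 - 6)) = -116 + 37*(-2*(-5 - 6)) = -116 + 37*(-2*(-11)) = -116 + 37*22 = -116 + 814 = 698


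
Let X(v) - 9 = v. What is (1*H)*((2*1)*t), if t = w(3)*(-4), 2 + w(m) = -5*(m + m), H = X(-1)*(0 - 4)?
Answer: -8192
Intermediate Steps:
X(v) = 9 + v
H = -32 (H = (9 - 1)*(0 - 4) = 8*(-4) = -32)
w(m) = -2 - 10*m (w(m) = -2 - 5*(m + m) = -2 - 10*m)
t = 128 (t = (-2 - 10*3)*(-4) = (-2 - 30)*(-4) = -32*(-4) = 128)
(1*H)*((2*1)*t) = (1*(-32))*((2*1)*128) = -64*128 = -32*256 = -8192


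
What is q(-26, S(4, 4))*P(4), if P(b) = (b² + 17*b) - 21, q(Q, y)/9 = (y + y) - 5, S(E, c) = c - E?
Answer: -2835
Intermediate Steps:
q(Q, y) = -45 + 18*y (q(Q, y) = 9*((y + y) - 5) = 9*(2*y - 5) = 9*(-5 + 2*y) = -45 + 18*y)
P(b) = -21 + b² + 17*b
q(-26, S(4, 4))*P(4) = (-45 + 18*(4 - 1*4))*(-21 + 4² + 17*4) = (-45 + 18*(4 - 4))*(-21 + 16 + 68) = (-45 + 18*0)*63 = (-45 + 0)*63 = -45*63 = -2835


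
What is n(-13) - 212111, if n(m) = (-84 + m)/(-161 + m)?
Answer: -36907217/174 ≈ -2.1211e+5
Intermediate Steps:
n(m) = (-84 + m)/(-161 + m)
n(-13) - 212111 = (-84 - 13)/(-161 - 13) - 212111 = -97/(-174) - 212111 = -1/174*(-97) - 212111 = 97/174 - 212111 = -36907217/174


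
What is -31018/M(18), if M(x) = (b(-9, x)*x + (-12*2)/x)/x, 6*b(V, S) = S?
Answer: -837486/79 ≈ -10601.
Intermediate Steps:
b(V, S) = S/6
M(x) = (-24/x + x**2/6)/x (M(x) = ((x/6)*x + (-12*2)/x)/x = (x**2/6 - 24/x)/x = (-24/x + x**2/6)/x)
-31018/M(18) = -31018/(-24/18**2 + (1/6)*18) = -31018/(-24*1/324 + 3) = -31018/(-2/27 + 3) = -31018/79/27 = -31018*27/79 = -837486/79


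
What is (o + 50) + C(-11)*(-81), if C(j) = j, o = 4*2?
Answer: 949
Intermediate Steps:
o = 8
(o + 50) + C(-11)*(-81) = (8 + 50) - 11*(-81) = 58 + 891 = 949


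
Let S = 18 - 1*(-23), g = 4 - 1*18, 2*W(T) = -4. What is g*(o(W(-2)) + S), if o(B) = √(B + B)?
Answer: -574 - 28*I ≈ -574.0 - 28.0*I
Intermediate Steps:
W(T) = -2 (W(T) = (½)*(-4) = -2)
g = -14 (g = 4 - 18 = -14)
o(B) = √2*√B (o(B) = √(2*B) = √2*√B)
S = 41 (S = 18 + 23 = 41)
g*(o(W(-2)) + S) = -14*(√2*√(-2) + 41) = -14*(√2*(I*√2) + 41) = -14*(2*I + 41) = -14*(41 + 2*I) = -574 - 28*I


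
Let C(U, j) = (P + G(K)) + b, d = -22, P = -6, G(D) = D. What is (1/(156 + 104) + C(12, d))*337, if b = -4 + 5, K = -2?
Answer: -613003/260 ≈ -2357.7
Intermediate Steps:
b = 1
C(U, j) = -7 (C(U, j) = (-6 - 2) + 1 = -8 + 1 = -7)
(1/(156 + 104) + C(12, d))*337 = (1/(156 + 104) - 7)*337 = (1/260 - 7)*337 = -1819/260*337 = -613003/260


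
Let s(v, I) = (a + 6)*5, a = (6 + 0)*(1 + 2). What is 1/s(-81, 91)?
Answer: 1/120 ≈ 0.0083333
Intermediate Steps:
a = 18 (a = 6*3 = 18)
s(v, I) = 120 (s(v, I) = (18 + 6)*5 = 24*5 = 120)
1/s(-81, 91) = 1/120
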